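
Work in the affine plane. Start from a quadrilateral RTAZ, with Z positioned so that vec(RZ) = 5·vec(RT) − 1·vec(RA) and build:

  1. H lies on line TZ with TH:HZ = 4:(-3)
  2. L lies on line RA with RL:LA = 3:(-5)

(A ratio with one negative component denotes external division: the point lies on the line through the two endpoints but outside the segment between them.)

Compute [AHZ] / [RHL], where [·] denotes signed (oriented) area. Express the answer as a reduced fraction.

Choose coordinates R = (0, 0), T = (1, 0), A = (0, 1), Z = (5, -1).
1. H lies on line TZ with TH:HZ = 4:(-3) ⇒ H = (17, -4)
2. L lies on line RA with RL:LA = 3:(-5) ⇒ L = (0, -3/2)
2·[AHZ] = -9, 2·[RHL] = -51/2
[AHZ]:[RHL] = -9:-51/2 = 6/17

[AHZ]:[RHL] = 6/17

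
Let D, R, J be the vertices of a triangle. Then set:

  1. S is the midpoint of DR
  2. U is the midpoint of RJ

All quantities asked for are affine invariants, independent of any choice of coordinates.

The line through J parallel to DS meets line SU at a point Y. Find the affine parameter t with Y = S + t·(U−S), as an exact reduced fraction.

t = 2

Choose coordinates D = (0, 0), R = (1, 0), J = (0, 1).
1. S is the midpoint of DR ⇒ S = (1/2, 0)
2. U is the midpoint of RJ ⇒ U = (1/2, 1/2)
through J parallel to DS: direction (1/2, 0); meets SU at Y = (1/2, 1)
Y = S + t·(U−S) with t = 2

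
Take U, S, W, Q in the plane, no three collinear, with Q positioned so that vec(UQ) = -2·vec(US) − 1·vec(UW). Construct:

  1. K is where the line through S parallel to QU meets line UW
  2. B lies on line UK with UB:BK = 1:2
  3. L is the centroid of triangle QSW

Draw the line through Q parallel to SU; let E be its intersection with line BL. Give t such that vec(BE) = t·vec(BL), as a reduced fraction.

Choose coordinates U = (0, 0), S = (1, 0), W = (0, 1), Q = (-2, -1).
1. K is where the line through S parallel to QU meets line UW ⇒ K = (0, -1/2)
2. B lies on line UK with UB:BK = 1:2 ⇒ B = (0, -1/6)
3. L is the centroid of triangle QSW ⇒ L = (-1/3, 0)
through Q parallel to SU: direction (-1, 0); meets BL at E = (5/3, -1)
E = B + t·(L−B) with t = -5

t = -5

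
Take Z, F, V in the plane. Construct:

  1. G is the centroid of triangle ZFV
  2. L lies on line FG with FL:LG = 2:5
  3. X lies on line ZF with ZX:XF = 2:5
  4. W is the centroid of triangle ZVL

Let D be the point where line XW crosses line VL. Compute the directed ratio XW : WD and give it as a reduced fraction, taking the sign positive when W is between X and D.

Set Z = (0, 0), F = (1, 0), V = (0, 1); any affine frame gives the same invariant.
1. G is the centroid of triangle ZFV ⇒ G = (1/3, 1/3)
2. L lies on line FG with FL:LG = 2:5 ⇒ L = (17/21, 2/21)
3. X lies on line ZF with ZX:XF = 2:5 ⇒ X = (2/7, 0)
4. W is the centroid of triangle ZVL ⇒ W = (17/63, 23/63)
line XW meets VL at D = (221/868, 621/868)
W = X + t·(D−X) with t = 124/243, so XW:WD = 124/243:119/243

XW:WD = 124/119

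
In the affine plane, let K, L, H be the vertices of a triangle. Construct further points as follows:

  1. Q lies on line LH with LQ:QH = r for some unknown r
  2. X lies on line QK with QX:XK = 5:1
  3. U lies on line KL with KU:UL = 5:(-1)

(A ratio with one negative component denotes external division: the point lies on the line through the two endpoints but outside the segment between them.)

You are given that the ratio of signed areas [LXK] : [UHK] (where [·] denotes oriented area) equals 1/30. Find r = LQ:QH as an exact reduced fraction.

r = 1/3

Set K = (0, 0), L = (1, 0), H = (0, 1); any affine frame gives the same invariant.
1. With LQ:QH = r, write λ = r/(r+1) so Q = L + λ·(H−L); Q is affine-linear in λ
2. X lies on line QK with QX:XK = 5:1 ⇒ X is an affine combination of earlier points and hence also affine-linear in λ
3. U lies on line KL with KU:UL = 5:(-1) ⇒ U = (5/4, 0)
Every point depending on Q is an affine combination of Q and λ-independent points, so each such coordinate is linear in λ; the λ² term in each signed area is a multiple of (H−L)×(H−L) = 0, so 2·[LXK] and 2·[UHK] are each linear in λ. Evaluating at λ=0 and λ=1:
  2·[LXK] = 1/6·λ,   2·[UHK] = 5/4
So [LXK]:[UHK] = (1/6·λ) / (5/4). Setting this equal to 1/30:
  1/6·λ = 1/30·(5/4)  ⇒  λ = 1/4
Then r = λ/(1−λ) = (1/4)/(3/4) = 1/3. Check: with r = 1/3, Q = (3/4, 1/4) and [LXK]:[UHK] = 1/30 as required.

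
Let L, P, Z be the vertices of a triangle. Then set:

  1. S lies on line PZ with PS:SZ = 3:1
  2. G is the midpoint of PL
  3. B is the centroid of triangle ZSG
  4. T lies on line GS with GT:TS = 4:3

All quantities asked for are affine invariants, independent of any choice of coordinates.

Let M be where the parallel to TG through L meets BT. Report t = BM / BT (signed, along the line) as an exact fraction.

t = -8

Choose coordinates L = (0, 0), P = (1, 0), Z = (0, 1).
1. S lies on line PZ with PS:SZ = 3:1 ⇒ S = (1/4, 3/4)
2. G is the midpoint of PL ⇒ G = (1/2, 0)
3. B is the centroid of triangle ZSG ⇒ B = (1/4, 7/12)
4. T lies on line GS with GT:TS = 4:3 ⇒ T = (5/14, 3/7)
through L parallel to TG: direction (1/7, -3/7); meets BT at M = (-17/28, 51/28)
M = B + t·(T−B) with t = -8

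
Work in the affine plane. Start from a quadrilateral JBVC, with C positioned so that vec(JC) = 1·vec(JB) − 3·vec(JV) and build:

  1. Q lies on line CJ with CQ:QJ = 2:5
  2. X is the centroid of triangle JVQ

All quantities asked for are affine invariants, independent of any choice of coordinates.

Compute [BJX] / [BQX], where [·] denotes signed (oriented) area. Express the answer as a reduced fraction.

[BJX]:[BQX] = -1/4

Work in coordinates with J = (0, 0), B = (1, 0), V = (0, 1), C = (1, -3).
1. Q lies on line CJ with CQ:QJ = 2:5 ⇒ Q = (5/7, -15/7)
2. X is the centroid of triangle JVQ ⇒ X = (5/21, -8/21)
2·[BJX] = 8/21, 2·[BQX] = -32/21
[BJX]:[BQX] = 8/21:-32/21 = -1/4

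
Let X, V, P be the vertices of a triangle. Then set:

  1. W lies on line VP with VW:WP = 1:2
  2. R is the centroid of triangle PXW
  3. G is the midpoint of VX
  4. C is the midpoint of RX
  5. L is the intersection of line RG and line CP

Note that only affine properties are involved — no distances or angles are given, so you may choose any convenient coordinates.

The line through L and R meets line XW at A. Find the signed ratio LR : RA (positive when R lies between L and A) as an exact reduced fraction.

Assign X = (0, 0), V = (1, 0), P = (0, 1) — the answer is frame-independent, so this choice is without loss of generality.
1. W lies on line VP with VW:WP = 1:2 ⇒ W = (2/3, 1/3)
2. R is the centroid of triangle PXW ⇒ R = (2/9, 4/9)
3. G is the midpoint of VX ⇒ G = (1/2, 0)
4. C is the midpoint of RX ⇒ C = (1/9, 2/9)
5. L is the intersection of line RG and line CP ⇒ L = (1/27, 20/27)
line LR meets XW at A = (8/21, 4/21)
R = L + t·(A−L) with t = 7/13, so LR:RA = 7/13:6/13

LR:RA = 7/6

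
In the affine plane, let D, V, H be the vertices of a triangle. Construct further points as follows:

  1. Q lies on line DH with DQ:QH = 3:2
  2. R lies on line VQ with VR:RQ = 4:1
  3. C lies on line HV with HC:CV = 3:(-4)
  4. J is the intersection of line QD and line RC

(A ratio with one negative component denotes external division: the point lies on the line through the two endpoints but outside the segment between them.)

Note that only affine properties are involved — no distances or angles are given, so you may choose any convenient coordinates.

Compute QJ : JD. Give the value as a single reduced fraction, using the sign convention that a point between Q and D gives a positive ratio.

Set D = (0, 0), V = (1, 0), H = (0, 1); any affine frame gives the same invariant.
1. Q lies on line DH with DQ:QH = 3:2 ⇒ Q = (0, 3/5)
2. R lies on line VQ with VR:RQ = 4:1 ⇒ R = (1/5, 12/25)
3. C lies on line HV with HC:CV = 3:(-4) ⇒ C = (-3, 4)
4. J is the intersection of line QD and line RC ⇒ J = (0, 7/10)
J = Q + t·(D−Q) with t = -1/6, so QJ:JD = t:(1−t) = -1/6:7/6

QJ:JD = -1/7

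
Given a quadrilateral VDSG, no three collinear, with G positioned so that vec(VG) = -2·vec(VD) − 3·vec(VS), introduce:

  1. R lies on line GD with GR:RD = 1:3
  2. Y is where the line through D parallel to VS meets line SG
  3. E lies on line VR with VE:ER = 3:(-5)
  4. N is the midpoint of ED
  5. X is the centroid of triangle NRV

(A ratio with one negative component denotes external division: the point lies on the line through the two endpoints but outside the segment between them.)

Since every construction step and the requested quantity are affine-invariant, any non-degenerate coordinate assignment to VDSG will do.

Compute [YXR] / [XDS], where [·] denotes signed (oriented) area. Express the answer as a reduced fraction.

[YXR]:[XDS] = -2

Work in coordinates with V = (0, 0), D = (1, 0), S = (0, 1), G = (-2, -3).
1. R lies on line GD with GR:RD = 1:3 ⇒ R = (-5/4, -9/4)
2. Y is where the line through D parallel to VS meets line SG ⇒ Y = (1, 3)
3. E lies on line VR with VE:ER = 3:(-5) ⇒ E = (15/8, 27/8)
4. N is the midpoint of ED ⇒ N = (23/16, 27/16)
5. X is the centroid of triangle NRV ⇒ X = (1/16, -3/16)
2·[YXR] = -9/4, 2·[XDS] = 9/8
[YXR]:[XDS] = -9/4:9/8 = -2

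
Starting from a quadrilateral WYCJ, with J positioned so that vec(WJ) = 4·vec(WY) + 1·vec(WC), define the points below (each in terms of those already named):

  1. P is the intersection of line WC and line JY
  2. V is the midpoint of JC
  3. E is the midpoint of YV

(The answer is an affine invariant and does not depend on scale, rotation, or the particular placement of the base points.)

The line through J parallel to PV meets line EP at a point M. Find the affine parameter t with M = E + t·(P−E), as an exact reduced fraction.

Choose coordinates W = (0, 0), Y = (1, 0), C = (0, 1), J = (4, 1).
1. P is the intersection of line WC and line JY ⇒ P = (0, -1/3)
2. V is the midpoint of JC ⇒ V = (2, 1)
3. E is the midpoint of YV ⇒ E = (3/2, 1/2)
through J parallel to PV: direction (2, 4/3); meets EP at M = (12, 19/3)
M = E + t·(P−E) with t = -7

t = -7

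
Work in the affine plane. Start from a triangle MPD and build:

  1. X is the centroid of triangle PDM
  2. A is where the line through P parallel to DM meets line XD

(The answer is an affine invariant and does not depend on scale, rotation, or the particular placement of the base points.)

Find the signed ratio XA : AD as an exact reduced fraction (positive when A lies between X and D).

Work in coordinates with M = (0, 0), P = (1, 0), D = (0, 1).
1. X is the centroid of triangle PDM ⇒ X = (1/3, 1/3)
2. A is where the line through P parallel to DM meets line XD ⇒ A = (1, -1)
A = X + t·(D−X) with t = -2, so XA:AD = t:(1−t) = -2:3

XA:AD = -2/3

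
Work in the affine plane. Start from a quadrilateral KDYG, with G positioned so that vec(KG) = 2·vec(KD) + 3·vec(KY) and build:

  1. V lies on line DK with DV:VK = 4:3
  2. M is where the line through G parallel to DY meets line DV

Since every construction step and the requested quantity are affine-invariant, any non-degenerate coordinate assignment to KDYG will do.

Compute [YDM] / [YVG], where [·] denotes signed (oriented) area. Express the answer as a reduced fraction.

[YDM]:[YVG] = 7/5

Set K = (0, 0), D = (1, 0), Y = (0, 1), G = (2, 3); any affine frame gives the same invariant.
1. V lies on line DK with DV:VK = 4:3 ⇒ V = (3/7, 0)
2. M is where the line through G parallel to DY meets line DV ⇒ M = (5, 0)
2·[YDM] = 4, 2·[YVG] = 20/7
[YDM]:[YVG] = 4:20/7 = 7/5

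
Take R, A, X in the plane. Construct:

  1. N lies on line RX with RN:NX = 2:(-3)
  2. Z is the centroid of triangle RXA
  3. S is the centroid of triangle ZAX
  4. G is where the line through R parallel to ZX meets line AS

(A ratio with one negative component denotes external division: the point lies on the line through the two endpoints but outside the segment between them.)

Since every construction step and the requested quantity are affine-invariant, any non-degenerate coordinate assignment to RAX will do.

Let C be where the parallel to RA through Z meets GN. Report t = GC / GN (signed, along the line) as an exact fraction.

Assign R = (0, 0), A = (1, 0), X = (0, 1) — the answer is frame-independent, so this choice is without loss of generality.
1. N lies on line RX with RN:NX = 2:(-3) ⇒ N = (0, -2)
2. Z is the centroid of triangle RXA ⇒ Z = (1/3, 1/3)
3. S is the centroid of triangle ZAX ⇒ S = (4/9, 4/9)
4. G is where the line through R parallel to ZX meets line AS ⇒ G = (-2/3, 4/3)
through Z parallel to RA: direction (1, 0); meets GN at C = (-7/15, 1/3)
C = G + t·(N−G) with t = 3/10

t = 3/10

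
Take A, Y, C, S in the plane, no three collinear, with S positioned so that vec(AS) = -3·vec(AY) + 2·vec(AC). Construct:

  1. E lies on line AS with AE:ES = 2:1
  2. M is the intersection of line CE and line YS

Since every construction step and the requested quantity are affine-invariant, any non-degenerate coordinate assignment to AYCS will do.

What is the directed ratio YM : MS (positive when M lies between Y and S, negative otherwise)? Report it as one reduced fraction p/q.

YM:MS = 5/3

Assign A = (0, 0), Y = (1, 0), C = (0, 1), S = (-3, 2) — the answer is frame-independent, so this choice is without loss of generality.
1. E lies on line AS with AE:ES = 2:1 ⇒ E = (-2, 4/3)
2. M is the intersection of line CE and line YS ⇒ M = (-3/2, 5/4)
M = Y + t·(S−Y) with t = 5/8, so YM:MS = t:(1−t) = 5/8:3/8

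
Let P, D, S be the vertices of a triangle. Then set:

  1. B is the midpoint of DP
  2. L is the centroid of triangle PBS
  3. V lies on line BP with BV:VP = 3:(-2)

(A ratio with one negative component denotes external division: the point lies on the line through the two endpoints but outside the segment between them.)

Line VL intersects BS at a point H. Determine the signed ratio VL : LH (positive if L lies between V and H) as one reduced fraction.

Assign P = (0, 0), D = (1, 0), S = (0, 1) — the answer is frame-independent, so this choice is without loss of generality.
1. B is the midpoint of DP ⇒ B = (1/2, 0)
2. L is the centroid of triangle PBS ⇒ L = (1/6, 1/3)
3. V lies on line BP with BV:VP = 3:(-2) ⇒ V = (-1, 0)
line VL meets BS at H = (5/16, 3/8)
L = V + t·(H−V) with t = 8/9, so VL:LH = 8/9:1/9

VL:LH = 8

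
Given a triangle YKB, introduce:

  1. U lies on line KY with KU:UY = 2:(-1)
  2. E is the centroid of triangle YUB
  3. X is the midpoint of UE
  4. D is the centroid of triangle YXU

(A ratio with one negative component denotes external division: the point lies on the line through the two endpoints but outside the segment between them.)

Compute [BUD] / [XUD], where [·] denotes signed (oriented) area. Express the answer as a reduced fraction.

Work in coordinates with Y = (0, 0), K = (1, 0), B = (0, 1).
1. U lies on line KY with KU:UY = 2:(-1) ⇒ U = (-1, 0)
2. E is the centroid of triangle YUB ⇒ E = (-1/3, 1/3)
3. X is the midpoint of UE ⇒ X = (-2/3, 1/6)
4. D is the centroid of triangle YXU ⇒ D = (-5/9, 1/18)
2·[BUD] = 7/18, 2·[XUD] = 1/18
[BUD]:[XUD] = 7/18:1/18 = 7

[BUD]:[XUD] = 7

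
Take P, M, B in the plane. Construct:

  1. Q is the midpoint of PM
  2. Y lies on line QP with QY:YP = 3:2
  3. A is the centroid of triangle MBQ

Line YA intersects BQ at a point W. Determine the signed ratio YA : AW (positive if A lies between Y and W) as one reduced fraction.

Set P = (0, 0), M = (1, 0), B = (0, 1); any affine frame gives the same invariant.
1. Q is the midpoint of PM ⇒ Q = (1/2, 0)
2. Y lies on line QP with QY:YP = 3:2 ⇒ Y = (1/5, 0)
3. A is the centroid of triangle MBQ ⇒ A = (1/2, 1/3)
line YA meets BQ at W = (11/28, 3/14)
A = Y + t·(W−Y) with t = 14/9, so YA:AW = 14/9:-5/9

YA:AW = -14/5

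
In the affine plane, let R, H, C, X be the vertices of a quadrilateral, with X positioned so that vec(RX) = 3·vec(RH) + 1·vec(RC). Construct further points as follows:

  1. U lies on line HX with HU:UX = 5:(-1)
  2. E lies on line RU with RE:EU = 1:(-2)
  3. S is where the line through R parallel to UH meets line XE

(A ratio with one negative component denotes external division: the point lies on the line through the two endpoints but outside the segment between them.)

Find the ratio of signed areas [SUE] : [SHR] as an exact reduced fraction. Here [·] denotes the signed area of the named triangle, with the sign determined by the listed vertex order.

[SUE]:[SHR] = 2

Work in coordinates with R = (0, 0), H = (1, 0), C = (0, 1), X = (3, 1).
1. U lies on line HX with HU:UX = 5:(-1) ⇒ U = (7/2, 5/4)
2. E lies on line RU with RE:EU = 1:(-2) ⇒ E = (-7/2, -5/4)
3. S is where the line through R parallel to UH meets line XE ⇒ S = (-1/4, -1/8)
2·[SUE] = 1/4, 2·[SHR] = 1/8
[SUE]:[SHR] = 1/4:1/8 = 2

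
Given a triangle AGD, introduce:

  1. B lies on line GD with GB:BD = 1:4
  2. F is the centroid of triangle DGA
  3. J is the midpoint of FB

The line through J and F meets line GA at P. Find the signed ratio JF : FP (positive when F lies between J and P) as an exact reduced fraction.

JF:FP = -1/5

Assign A = (0, 0), G = (1, 0), D = (0, 1) — the answer is frame-independent, so this choice is without loss of generality.
1. B lies on line GD with GB:BD = 1:4 ⇒ B = (4/5, 1/5)
2. F is the centroid of triangle DGA ⇒ F = (1/3, 1/3)
3. J is the midpoint of FB ⇒ J = (17/30, 4/15)
line JF meets GA at P = (3/2, 0)
F = J + t·(P−J) with t = -1/4, so JF:FP = -1/4:5/4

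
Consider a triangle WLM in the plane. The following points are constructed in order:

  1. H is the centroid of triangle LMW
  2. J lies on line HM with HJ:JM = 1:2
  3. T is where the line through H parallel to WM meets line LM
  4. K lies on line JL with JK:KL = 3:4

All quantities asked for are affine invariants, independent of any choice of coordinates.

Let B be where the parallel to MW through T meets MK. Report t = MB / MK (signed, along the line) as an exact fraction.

t = 3/5

Choose coordinates W = (0, 0), L = (1, 0), M = (0, 1).
1. H is the centroid of triangle LMW ⇒ H = (1/3, 1/3)
2. J lies on line HM with HJ:JM = 1:2 ⇒ J = (2/9, 5/9)
3. T is where the line through H parallel to WM meets line LM ⇒ T = (1/3, 2/3)
4. K lies on line JL with JK:KL = 3:4 ⇒ K = (5/9, 20/63)
through T parallel to MW: direction (0, -1); meets MK at B = (1/3, 62/105)
B = M + t·(K−M) with t = 3/5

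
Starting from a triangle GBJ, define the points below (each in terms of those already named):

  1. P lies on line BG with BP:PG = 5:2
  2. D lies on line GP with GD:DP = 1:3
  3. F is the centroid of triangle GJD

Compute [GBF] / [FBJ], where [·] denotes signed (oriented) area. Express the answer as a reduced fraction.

Choose coordinates G = (0, 0), B = (1, 0), J = (0, 1).
1. P lies on line BG with BP:PG = 5:2 ⇒ P = (2/7, 0)
2. D lies on line GP with GD:DP = 1:3 ⇒ D = (1/14, 0)
3. F is the centroid of triangle GJD ⇒ F = (1/42, 1/3)
2·[GBF] = 1/3, 2·[FBJ] = 9/14
[GBF]:[FBJ] = 1/3:9/14 = 14/27

[GBF]:[FBJ] = 14/27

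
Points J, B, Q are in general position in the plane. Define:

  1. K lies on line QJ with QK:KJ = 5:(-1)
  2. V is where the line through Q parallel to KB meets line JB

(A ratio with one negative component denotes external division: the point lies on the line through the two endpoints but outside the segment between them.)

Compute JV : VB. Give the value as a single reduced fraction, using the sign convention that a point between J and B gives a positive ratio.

Work in coordinates with J = (0, 0), B = (1, 0), Q = (0, 1).
1. K lies on line QJ with QK:KJ = 5:(-1) ⇒ K = (0, -1/4)
2. V is where the line through Q parallel to KB meets line JB ⇒ V = (-4, 0)
V = J + t·(B−J) with t = -4, so JV:VB = t:(1−t) = -4:5

JV:VB = -4/5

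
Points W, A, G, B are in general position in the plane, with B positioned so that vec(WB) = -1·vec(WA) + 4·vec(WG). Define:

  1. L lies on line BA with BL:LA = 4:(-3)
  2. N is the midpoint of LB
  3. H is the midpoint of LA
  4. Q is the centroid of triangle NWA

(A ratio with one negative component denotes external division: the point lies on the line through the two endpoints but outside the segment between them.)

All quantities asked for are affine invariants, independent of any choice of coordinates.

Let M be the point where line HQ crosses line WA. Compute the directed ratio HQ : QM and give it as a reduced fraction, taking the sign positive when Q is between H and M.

HQ:QM = 7/2

Choose coordinates W = (0, 0), A = (1, 0), G = (0, 1), B = (-1, 4).
1. L lies on line BA with BL:LA = 4:(-3) ⇒ L = (7, -12)
2. N is the midpoint of LB ⇒ N = (3, -4)
3. H is the midpoint of LA ⇒ H = (4, -6)
4. Q is the centroid of triangle NWA ⇒ Q = (4/3, -4/3)
line HQ meets WA at M = (4/7, 0)
Q = H + t·(M−H) with t = 7/9, so HQ:QM = 7/9:2/9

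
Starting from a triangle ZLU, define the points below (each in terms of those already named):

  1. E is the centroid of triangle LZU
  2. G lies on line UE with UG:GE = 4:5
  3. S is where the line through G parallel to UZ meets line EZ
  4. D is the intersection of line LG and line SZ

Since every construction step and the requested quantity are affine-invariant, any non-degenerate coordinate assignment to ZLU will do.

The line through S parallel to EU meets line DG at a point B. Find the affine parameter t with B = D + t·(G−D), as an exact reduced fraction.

t = 23/9

Set Z = (0, 0), L = (1, 0), U = (0, 1); any affine frame gives the same invariant.
1. E is the centroid of triangle LZU ⇒ E = (1/3, 1/3)
2. G lies on line UE with UG:GE = 4:5 ⇒ G = (4/27, 19/27)
3. S is where the line through G parallel to UZ meets line EZ ⇒ S = (4/27, 4/27)
4. D is the intersection of line LG and line SZ ⇒ D = (19/42, 19/42)
through S parallel to EU: direction (-1/3, 2/3); meets DG at B = (-79/243, 266/243)
B = D + t·(G−D) with t = 23/9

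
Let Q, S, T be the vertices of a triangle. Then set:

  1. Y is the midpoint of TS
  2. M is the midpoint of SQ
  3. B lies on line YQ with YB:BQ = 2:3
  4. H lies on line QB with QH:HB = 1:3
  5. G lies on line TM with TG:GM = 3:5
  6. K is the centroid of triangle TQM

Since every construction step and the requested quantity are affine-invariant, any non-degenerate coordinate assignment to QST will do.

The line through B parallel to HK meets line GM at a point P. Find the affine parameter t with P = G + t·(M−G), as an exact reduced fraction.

t = 113/265

Assign Q = (0, 0), S = (1, 0), T = (0, 1) — the answer is frame-independent, so this choice is without loss of generality.
1. Y is the midpoint of TS ⇒ Y = (1/2, 1/2)
2. M is the midpoint of SQ ⇒ M = (1/2, 0)
3. B lies on line YQ with YB:BQ = 2:3 ⇒ B = (3/10, 3/10)
4. H lies on line QB with QH:HB = 1:3 ⇒ H = (3/40, 3/40)
5. G lies on line TM with TG:GM = 3:5 ⇒ G = (3/16, 5/8)
6. K is the centroid of triangle TQM ⇒ K = (1/6, 1/3)
through B parallel to HK: direction (11/120, 31/120); meets GM at P = (17/53, 19/53)
P = G + t·(M−G) with t = 113/265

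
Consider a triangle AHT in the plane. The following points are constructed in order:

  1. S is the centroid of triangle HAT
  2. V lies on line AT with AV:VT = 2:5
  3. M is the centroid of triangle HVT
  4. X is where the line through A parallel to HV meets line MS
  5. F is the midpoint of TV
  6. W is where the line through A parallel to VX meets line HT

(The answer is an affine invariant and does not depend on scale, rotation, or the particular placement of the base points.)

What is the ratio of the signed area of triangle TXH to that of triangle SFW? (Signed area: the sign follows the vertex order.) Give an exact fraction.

Choose coordinates A = (0, 0), H = (1, 0), T = (0, 1).
1. S is the centroid of triangle HAT ⇒ S = (1/3, 1/3)
2. V lies on line AT with AV:VT = 2:5 ⇒ V = (0, 2/7)
3. M is the centroid of triangle HVT ⇒ M = (1/3, 3/7)
4. X is where the line through A parallel to HV meets line MS ⇒ X = (1/3, -2/21)
5. F is the midpoint of TV ⇒ F = (0, 9/14)
6. W is where the line through A parallel to VX meets line HT ⇒ W = (-7, 8)
2·[TXH] = 16/21, 2·[SFW] = -2/7
[TXH]:[SFW] = 16/21:-2/7 = -8/3

[TXH]:[SFW] = -8/3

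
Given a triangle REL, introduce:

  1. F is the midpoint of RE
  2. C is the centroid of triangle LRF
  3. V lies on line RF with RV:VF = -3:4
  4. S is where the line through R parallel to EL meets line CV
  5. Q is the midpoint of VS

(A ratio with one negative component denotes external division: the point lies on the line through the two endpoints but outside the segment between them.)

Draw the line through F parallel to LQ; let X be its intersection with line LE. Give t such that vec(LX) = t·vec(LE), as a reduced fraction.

t = 3/4

Set R = (0, 0), E = (1, 0), L = (0, 1); any affine frame gives the same invariant.
1. F is the midpoint of RE ⇒ F = (1/2, 0)
2. C is the centroid of triangle LRF ⇒ C = (1/6, 1/3)
3. V lies on line RF with RV:VF = -3:4 ⇒ V = (-3/2, 0)
4. S is where the line through R parallel to EL meets line CV ⇒ S = (-1/4, 1/4)
5. Q is the midpoint of VS ⇒ Q = (-7/8, 1/8)
through F parallel to LQ: direction (-7/8, -7/8); meets LE at X = (3/4, 1/4)
X = L + t·(E−L) with t = 3/4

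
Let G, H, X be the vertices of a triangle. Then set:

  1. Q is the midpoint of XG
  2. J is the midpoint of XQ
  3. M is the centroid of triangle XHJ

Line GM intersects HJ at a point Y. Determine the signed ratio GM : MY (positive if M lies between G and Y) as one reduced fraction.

Choose coordinates G = (0, 0), H = (1, 0), X = (0, 1).
1. Q is the midpoint of XG ⇒ Q = (0, 1/2)
2. J is the midpoint of XQ ⇒ J = (0, 3/4)
3. M is the centroid of triangle XHJ ⇒ M = (1/3, 7/12)
line GM meets HJ at Y = (3/10, 21/40)
M = G + t·(Y−G) with t = 10/9, so GM:MY = 10/9:-1/9

GM:MY = -10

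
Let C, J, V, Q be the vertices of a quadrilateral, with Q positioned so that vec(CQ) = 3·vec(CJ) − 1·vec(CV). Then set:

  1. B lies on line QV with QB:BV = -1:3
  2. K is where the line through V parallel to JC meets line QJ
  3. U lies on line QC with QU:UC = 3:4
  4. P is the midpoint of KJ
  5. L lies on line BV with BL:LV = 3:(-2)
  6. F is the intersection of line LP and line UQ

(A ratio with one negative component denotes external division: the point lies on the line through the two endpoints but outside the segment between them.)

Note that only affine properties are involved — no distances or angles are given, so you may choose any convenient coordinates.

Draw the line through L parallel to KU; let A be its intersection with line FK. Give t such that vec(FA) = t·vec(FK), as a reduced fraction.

Work in coordinates with C = (0, 0), J = (1, 0), V = (0, 1), Q = (3, -1).
1. B lies on line QV with QB:BV = -1:3 ⇒ B = (9/2, -2)
2. K is where the line through V parallel to JC meets line QJ ⇒ K = (-1, 1)
3. U lies on line QC with QU:UC = 3:4 ⇒ U = (12/7, -4/7)
4. P is the midpoint of KJ ⇒ P = (0, 1/2)
5. L lies on line BV with BL:LV = 3:(-2) ⇒ L = (-9, 7)
6. F is the intersection of line LP and line UQ ⇒ F = (9/7, -3/7)
through L parallel to KU: direction (19/7, -11/7); meets FK at A = (-215/7, 137/7)
A = F + t·(K−F) with t = 14

t = 14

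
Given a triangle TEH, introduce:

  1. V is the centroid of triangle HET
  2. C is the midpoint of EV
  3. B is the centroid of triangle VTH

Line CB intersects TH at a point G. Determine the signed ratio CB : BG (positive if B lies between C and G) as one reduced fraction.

Work in coordinates with T = (0, 0), E = (1, 0), H = (0, 1).
1. V is the centroid of triangle HET ⇒ V = (1/3, 1/3)
2. C is the midpoint of EV ⇒ C = (2/3, 1/6)
3. B is the centroid of triangle VTH ⇒ B = (1/9, 4/9)
line CB meets TH at G = (0, 1/2)
B = C + t·(G−C) with t = 5/6, so CB:BG = 5/6:1/6

CB:BG = 5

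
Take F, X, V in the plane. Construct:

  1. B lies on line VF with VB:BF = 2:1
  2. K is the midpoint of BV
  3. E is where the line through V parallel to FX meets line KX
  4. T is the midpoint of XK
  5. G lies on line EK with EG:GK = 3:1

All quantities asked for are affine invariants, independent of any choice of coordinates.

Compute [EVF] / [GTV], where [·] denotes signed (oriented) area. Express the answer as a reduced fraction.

[EVF]:[GTV] = -12/5

Set F = (0, 0), X = (1, 0), V = (0, 1); any affine frame gives the same invariant.
1. B lies on line VF with VB:BF = 2:1 ⇒ B = (0, 1/3)
2. K is the midpoint of BV ⇒ K = (0, 2/3)
3. E is where the line through V parallel to FX meets line KX ⇒ E = (-1/2, 1)
4. T is the midpoint of XK ⇒ T = (1/2, 1/3)
5. G lies on line EK with EG:GK = 3:1 ⇒ G = (-1/8, 3/4)
2·[EVF] = -1/2, 2·[GTV] = 5/24
[EVF]:[GTV] = -1/2:5/24 = -12/5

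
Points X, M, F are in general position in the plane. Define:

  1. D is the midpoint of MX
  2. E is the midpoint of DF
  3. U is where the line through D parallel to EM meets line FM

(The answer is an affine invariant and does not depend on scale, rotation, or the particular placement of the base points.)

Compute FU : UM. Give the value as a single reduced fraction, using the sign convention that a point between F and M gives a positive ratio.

FU:UM = -2

Choose coordinates X = (0, 0), M = (1, 0), F = (0, 1).
1. D is the midpoint of MX ⇒ D = (1/2, 0)
2. E is the midpoint of DF ⇒ E = (1/4, 1/2)
3. U is where the line through D parallel to EM meets line FM ⇒ U = (2, -1)
U = F + t·(M−F) with t = 2, so FU:UM = t:(1−t) = 2:-1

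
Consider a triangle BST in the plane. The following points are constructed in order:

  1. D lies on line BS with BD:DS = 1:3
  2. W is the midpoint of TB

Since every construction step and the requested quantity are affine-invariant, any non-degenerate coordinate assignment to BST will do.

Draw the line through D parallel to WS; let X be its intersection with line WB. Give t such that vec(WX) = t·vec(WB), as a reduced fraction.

t = 3/4

Set B = (0, 0), S = (1, 0), T = (0, 1); any affine frame gives the same invariant.
1. D lies on line BS with BD:DS = 1:3 ⇒ D = (1/4, 0)
2. W is the midpoint of TB ⇒ W = (0, 1/2)
through D parallel to WS: direction (1, -1/2); meets WB at X = (0, 1/8)
X = W + t·(B−W) with t = 3/4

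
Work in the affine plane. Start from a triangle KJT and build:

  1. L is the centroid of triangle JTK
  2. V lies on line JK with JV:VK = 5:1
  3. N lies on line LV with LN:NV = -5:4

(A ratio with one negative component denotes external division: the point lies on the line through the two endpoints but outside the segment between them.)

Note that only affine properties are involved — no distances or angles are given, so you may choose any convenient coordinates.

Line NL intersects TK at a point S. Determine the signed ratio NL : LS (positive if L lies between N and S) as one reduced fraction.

NL:LS = -5/2

Work in coordinates with K = (0, 0), J = (1, 0), T = (0, 1).
1. L is the centroid of triangle JTK ⇒ L = (1/3, 1/3)
2. V lies on line JK with JV:VK = 5:1 ⇒ V = (1/6, 0)
3. N lies on line LV with LN:NV = -5:4 ⇒ N = (-1/2, -4/3)
line NL meets TK at S = (0, -1/3)
L = N + t·(S−N) with t = 5/3, so NL:LS = 5/3:-2/3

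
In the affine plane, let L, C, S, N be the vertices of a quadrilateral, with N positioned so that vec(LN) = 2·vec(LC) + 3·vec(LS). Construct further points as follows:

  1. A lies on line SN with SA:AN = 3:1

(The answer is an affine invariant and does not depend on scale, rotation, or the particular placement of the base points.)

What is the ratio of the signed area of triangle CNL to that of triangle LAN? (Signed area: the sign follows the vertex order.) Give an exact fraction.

[CNL]:[LAN] = -6

Assign L = (0, 0), C = (1, 0), S = (0, 1), N = (2, 3) — the answer is frame-independent, so this choice is without loss of generality.
1. A lies on line SN with SA:AN = 3:1 ⇒ A = (3/2, 5/2)
2·[CNL] = 3, 2·[LAN] = -1/2
[CNL]:[LAN] = 3:-1/2 = -6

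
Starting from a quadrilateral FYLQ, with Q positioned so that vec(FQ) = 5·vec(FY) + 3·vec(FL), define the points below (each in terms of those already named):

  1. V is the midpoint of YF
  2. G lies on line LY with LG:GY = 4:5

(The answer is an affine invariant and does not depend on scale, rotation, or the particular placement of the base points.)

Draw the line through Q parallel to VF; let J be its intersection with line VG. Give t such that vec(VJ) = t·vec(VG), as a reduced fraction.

Assign F = (0, 0), Y = (1, 0), L = (0, 1), Q = (5, 3) — the answer is frame-independent, so this choice is without loss of generality.
1. V is the midpoint of YF ⇒ V = (1/2, 0)
2. G lies on line LY with LG:GY = 4:5 ⇒ G = (4/9, 5/9)
through Q parallel to VF: direction (-1/2, 0); meets VG at J = (1/5, 3)
J = V + t·(G−V) with t = 27/5

t = 27/5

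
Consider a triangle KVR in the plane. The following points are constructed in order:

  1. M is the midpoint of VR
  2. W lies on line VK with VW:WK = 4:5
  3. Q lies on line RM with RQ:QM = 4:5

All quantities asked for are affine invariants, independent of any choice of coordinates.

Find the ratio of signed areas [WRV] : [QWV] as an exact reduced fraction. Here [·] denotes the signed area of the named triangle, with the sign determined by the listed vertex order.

Assign K = (0, 0), V = (1, 0), R = (0, 1) — the answer is frame-independent, so this choice is without loss of generality.
1. M is the midpoint of VR ⇒ M = (1/2, 1/2)
2. W lies on line VK with VW:WK = 4:5 ⇒ W = (5/9, 0)
3. Q lies on line RM with RQ:QM = 4:5 ⇒ Q = (2/9, 7/9)
2·[WRV] = -4/9, 2·[QWV] = 28/81
[WRV]:[QWV] = -4/9:28/81 = -9/7

[WRV]:[QWV] = -9/7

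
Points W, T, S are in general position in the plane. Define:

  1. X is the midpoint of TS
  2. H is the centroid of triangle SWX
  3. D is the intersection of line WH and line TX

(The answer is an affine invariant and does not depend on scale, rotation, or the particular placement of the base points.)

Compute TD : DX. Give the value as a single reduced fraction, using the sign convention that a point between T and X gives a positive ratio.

TD:DX = -3

Choose coordinates W = (0, 0), T = (1, 0), S = (0, 1).
1. X is the midpoint of TS ⇒ X = (1/2, 1/2)
2. H is the centroid of triangle SWX ⇒ H = (1/6, 1/2)
3. D is the intersection of line WH and line TX ⇒ D = (1/4, 3/4)
D = T + t·(X−T) with t = 3/2, so TD:DX = t:(1−t) = 3/2:-1/2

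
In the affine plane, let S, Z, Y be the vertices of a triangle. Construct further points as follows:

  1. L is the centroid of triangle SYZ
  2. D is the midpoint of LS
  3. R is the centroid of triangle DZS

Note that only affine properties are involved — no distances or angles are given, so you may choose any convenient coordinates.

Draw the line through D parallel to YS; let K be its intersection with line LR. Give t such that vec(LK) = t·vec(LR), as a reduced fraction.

Assign S = (0, 0), Z = (1, 0), Y = (0, 1) — the answer is frame-independent, so this choice is without loss of generality.
1. L is the centroid of triangle SYZ ⇒ L = (1/3, 1/3)
2. D is the midpoint of LS ⇒ D = (1/6, 1/6)
3. R is the centroid of triangle DZS ⇒ R = (7/18, 1/18)
through D parallel to YS: direction (0, -1); meets LR at K = (1/6, 7/6)
K = L + t·(R−L) with t = -3

t = -3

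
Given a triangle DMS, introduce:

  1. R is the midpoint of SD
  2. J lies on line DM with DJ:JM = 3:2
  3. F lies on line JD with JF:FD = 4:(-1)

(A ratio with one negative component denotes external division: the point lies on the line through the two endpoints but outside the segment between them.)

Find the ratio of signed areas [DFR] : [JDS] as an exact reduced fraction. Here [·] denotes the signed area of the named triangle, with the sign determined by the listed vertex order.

[DFR]:[JDS] = 1/6

Choose coordinates D = (0, 0), M = (1, 0), S = (0, 1).
1. R is the midpoint of SD ⇒ R = (0, 1/2)
2. J lies on line DM with DJ:JM = 3:2 ⇒ J = (3/5, 0)
3. F lies on line JD with JF:FD = 4:(-1) ⇒ F = (-1/5, 0)
2·[DFR] = -1/10, 2·[JDS] = -3/5
[DFR]:[JDS] = -1/10:-3/5 = 1/6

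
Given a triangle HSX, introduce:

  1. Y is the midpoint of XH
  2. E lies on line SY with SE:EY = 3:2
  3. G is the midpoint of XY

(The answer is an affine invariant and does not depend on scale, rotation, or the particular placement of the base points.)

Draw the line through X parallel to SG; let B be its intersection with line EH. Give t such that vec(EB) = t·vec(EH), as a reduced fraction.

t = -2/3

Choose coordinates H = (0, 0), S = (1, 0), X = (0, 1).
1. Y is the midpoint of XH ⇒ Y = (0, 1/2)
2. E lies on line SY with SE:EY = 3:2 ⇒ E = (2/5, 3/10)
3. G is the midpoint of XY ⇒ G = (0, 3/4)
through X parallel to SG: direction (-1, 3/4); meets EH at B = (2/3, 1/2)
B = E + t·(H−E) with t = -2/3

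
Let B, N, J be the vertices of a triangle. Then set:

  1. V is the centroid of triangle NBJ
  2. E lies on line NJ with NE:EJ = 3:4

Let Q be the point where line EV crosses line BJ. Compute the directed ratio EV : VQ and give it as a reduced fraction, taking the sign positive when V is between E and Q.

EV:VQ = 5/7

Assign B = (0, 0), N = (1, 0), J = (0, 1) — the answer is frame-independent, so this choice is without loss of generality.
1. V is the centroid of triangle NBJ ⇒ V = (1/3, 1/3)
2. E lies on line NJ with NE:EJ = 3:4 ⇒ E = (4/7, 3/7)
line EV meets BJ at Q = (0, 1/5)
V = E + t·(Q−E) with t = 5/12, so EV:VQ = 5/12:7/12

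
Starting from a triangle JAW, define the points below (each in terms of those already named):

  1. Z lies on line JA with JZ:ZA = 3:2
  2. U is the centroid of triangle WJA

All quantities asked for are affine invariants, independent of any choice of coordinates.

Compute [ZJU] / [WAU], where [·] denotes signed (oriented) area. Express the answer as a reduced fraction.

Set J = (0, 0), A = (1, 0), W = (0, 1); any affine frame gives the same invariant.
1. Z lies on line JA with JZ:ZA = 3:2 ⇒ Z = (3/5, 0)
2. U is the centroid of triangle WJA ⇒ U = (1/3, 1/3)
2·[ZJU] = -1/5, 2·[WAU] = -1/3
[ZJU]:[WAU] = -1/5:-1/3 = 3/5

[ZJU]:[WAU] = 3/5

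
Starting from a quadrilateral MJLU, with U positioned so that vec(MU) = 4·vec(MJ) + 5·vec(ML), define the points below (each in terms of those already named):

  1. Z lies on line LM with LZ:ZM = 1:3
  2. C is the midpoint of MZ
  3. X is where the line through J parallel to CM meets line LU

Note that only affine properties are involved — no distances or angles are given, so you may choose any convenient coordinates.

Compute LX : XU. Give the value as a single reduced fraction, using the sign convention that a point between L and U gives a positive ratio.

Set M = (0, 0), J = (1, 0), L = (0, 1), U = (4, 5); any affine frame gives the same invariant.
1. Z lies on line LM with LZ:ZM = 1:3 ⇒ Z = (0, 3/4)
2. C is the midpoint of MZ ⇒ C = (0, 3/8)
3. X is where the line through J parallel to CM meets line LU ⇒ X = (1, 2)
X = L + t·(U−L) with t = 1/4, so LX:XU = t:(1−t) = 1/4:3/4

LX:XU = 1/3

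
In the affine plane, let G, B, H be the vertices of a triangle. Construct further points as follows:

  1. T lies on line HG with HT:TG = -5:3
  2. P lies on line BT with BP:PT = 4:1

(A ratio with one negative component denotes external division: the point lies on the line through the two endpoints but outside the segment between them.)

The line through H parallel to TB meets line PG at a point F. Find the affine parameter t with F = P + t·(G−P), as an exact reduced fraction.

t = 5/3

Work in coordinates with G = (0, 0), B = (1, 0), H = (0, 1).
1. T lies on line HG with HT:TG = -5:3 ⇒ T = (0, -3/2)
2. P lies on line BT with BP:PT = 4:1 ⇒ P = (1/5, -6/5)
through H parallel to TB: direction (1, 3/2); meets PG at F = (-2/15, 4/5)
F = P + t·(G−P) with t = 5/3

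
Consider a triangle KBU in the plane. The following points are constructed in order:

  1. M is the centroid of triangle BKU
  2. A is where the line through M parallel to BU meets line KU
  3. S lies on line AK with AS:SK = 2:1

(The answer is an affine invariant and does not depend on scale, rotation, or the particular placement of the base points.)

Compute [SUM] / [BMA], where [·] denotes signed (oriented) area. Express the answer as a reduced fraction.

Set K = (0, 0), B = (1, 0), U = (0, 1); any affine frame gives the same invariant.
1. M is the centroid of triangle BKU ⇒ M = (1/3, 1/3)
2. A is where the line through M parallel to BU meets line KU ⇒ A = (0, 2/3)
3. S lies on line AK with AS:SK = 2:1 ⇒ S = (0, 2/9)
2·[SUM] = -7/27, 2·[BMA] = -1/9
[SUM]:[BMA] = -7/27:-1/9 = 7/3

[SUM]:[BMA] = 7/3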